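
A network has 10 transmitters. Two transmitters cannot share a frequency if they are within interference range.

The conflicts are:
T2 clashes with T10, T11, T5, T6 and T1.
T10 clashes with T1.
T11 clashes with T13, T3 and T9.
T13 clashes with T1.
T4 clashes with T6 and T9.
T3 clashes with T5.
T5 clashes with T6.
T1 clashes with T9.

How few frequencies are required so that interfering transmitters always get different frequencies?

T2, T5, T6 all conflict with each other, so at least 3 frequencies are needed.
3 frequencies suffice: frequency 1 → {T2, T13, T3, T9}; frequency 2 → {T11, T6, T1}; frequency 3 → {T10, T4, T5}. No two conflicting transmitters share a frequency.

3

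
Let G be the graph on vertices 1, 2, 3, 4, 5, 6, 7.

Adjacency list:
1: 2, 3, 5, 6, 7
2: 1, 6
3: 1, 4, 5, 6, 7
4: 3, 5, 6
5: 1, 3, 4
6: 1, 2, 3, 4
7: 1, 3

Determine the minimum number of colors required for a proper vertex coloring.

3

3, 4, 5 are pairwise adjacent, so at least 3 colors are needed.
3 colors suffice: 1=a, 2=b, 3=b, 4=a, 5=c, 6=c, 7=c. Each edge has distinct colors on its endpoints.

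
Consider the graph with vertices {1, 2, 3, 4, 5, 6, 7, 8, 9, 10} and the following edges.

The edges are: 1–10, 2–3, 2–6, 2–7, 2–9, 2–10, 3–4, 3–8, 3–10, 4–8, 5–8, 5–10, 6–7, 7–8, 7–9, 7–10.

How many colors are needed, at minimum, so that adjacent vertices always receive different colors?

3

2, 7, 10 form a triangle, so at least 3 colors are needed.
A valid assignment using 3 colors: 1=b, 2=c, 3=b, 4=c, 5=b, 6=a, 7=b, 8=a, 9=a, 10=a. Each edge has distinct colors on its endpoints.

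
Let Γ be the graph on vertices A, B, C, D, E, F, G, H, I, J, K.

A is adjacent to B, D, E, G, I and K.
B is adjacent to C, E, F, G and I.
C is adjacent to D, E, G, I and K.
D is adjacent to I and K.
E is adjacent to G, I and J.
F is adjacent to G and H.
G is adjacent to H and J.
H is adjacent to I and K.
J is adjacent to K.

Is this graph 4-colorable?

Yes

The chromatic number is 4. B, C, E, G are mutually adjacent (a clique of size 4), so at least 4 colors are needed.
4 colors suffice: A=2, B=4, C=2, D=3, E=3, F=3, G=1, H=2, I=1, J=2, K=1.
That is already a proper 4-coloring.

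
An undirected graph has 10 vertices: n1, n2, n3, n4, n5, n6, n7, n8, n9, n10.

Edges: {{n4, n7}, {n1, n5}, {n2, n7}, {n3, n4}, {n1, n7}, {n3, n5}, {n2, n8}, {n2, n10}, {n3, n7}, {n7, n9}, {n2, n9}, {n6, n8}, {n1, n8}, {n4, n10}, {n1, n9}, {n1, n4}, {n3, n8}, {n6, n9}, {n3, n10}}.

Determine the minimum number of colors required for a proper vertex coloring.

3

n3, n4, n7 form a triangle, so at least 3 colors are needed.
One proper 3-coloring: n1=1, n2=1, n3=1, n4=3, n5=2, n6=1, n7=2, n8=2, n9=3, n10=2. Every edge joins two different colors.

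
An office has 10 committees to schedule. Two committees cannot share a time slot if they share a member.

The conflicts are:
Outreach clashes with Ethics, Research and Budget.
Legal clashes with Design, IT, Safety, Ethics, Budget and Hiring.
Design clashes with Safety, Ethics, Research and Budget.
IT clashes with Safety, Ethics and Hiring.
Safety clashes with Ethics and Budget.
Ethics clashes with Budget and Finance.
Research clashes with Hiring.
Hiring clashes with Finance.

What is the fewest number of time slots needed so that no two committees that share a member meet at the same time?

5

Legal, Design, Safety, Ethics, Budget all conflict with each other, so at least 5 time slots are needed.
A valid assignment using 5 time slots: Outreach=2, Legal=2, Design=3, IT=3, Safety=5, Ethics=1, Research=4, Budget=4, Hiring=1, Finance=2. No two conflicting committees share a time slot.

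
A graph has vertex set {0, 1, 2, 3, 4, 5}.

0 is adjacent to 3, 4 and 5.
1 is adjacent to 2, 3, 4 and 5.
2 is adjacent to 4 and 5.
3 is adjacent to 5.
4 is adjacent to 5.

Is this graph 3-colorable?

1, 2, 4, 5 are mutually adjacent (a clique of size 4), so at least 4 colors are needed.
So 3 colors are not enough.

No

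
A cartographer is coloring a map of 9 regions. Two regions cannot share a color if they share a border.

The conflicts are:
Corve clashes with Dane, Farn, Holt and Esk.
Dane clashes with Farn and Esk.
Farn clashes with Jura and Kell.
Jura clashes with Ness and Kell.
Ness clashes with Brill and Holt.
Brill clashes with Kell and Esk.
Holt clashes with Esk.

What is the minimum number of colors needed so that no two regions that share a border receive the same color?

3

Farn, Jura, Kell are mutually in conflict, so at least 3 colors are needed.
3 colors suffice: color 1 → {Farn, Ness, Esk}; color 2 → {Corve, Jura, Brill}; color 3 → {Dane, Kell, Holt}. Each listed conflict is separated.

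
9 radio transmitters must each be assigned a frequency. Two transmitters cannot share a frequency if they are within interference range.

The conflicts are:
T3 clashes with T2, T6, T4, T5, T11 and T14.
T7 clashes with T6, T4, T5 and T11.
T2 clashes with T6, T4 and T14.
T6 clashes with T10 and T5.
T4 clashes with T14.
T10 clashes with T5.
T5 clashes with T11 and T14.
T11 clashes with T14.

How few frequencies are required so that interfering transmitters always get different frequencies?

4

T3, T5, T11, T14 pairwise conflict, so at least 4 frequencies are needed.
A valid assignment using 4 frequencies: T3=2, T7=2, T2=4, T6=3, T4=1, T10=2, T5=1, T11=4, T14=3. No two conflicting transmitters share a frequency.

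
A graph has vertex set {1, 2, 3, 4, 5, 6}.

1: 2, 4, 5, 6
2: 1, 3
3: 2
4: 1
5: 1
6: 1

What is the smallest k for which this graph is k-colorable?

2 and 3 are adjacent, so at least 2 colors are needed.
One proper 2-coloring: 1=red, 2=blue, 3=red, 4=blue, 5=blue, 6=blue. Each edge has distinct colors on its endpoints.

2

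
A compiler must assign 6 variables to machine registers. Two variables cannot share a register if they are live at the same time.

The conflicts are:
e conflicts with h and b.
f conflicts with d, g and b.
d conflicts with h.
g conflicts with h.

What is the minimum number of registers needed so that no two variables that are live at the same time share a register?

The cycle f-b-e-h-g-f has odd length 5, so it cannot be 2-colored; at least 3 registers are needed.
A valid assignment using 3 registers: e=2, f=1, d=2, g=2, h=1, b=3. Each listed conflict is separated.

3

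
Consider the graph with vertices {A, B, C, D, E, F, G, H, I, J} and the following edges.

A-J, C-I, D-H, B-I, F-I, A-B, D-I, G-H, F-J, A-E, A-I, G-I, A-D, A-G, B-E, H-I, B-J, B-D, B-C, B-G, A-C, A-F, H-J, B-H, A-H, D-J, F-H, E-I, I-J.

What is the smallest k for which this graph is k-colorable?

6

A, B, D, H, I, J are pairwise adjacent (a clique of size 6), so at least 6 colors are needed.
6 colors suffice: color 1 → {I}; color 2 → {A}; color 3 → {B, F}; color 4 → {C, E, H}; color 5 → {G, J}; color 6 → {D}. No two adjacent vertices share a color.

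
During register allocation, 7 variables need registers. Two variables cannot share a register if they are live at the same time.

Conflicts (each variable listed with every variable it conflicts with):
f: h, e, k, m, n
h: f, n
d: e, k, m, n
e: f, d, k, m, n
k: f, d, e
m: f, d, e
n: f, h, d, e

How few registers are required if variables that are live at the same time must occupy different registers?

3

d, e, k pairwise conflict, so at least 3 registers are needed.
Using 3 registers: f=1, h=2, d=1, e=2, k=3, m=3, n=3. Every pair that conflicts lands in different registers.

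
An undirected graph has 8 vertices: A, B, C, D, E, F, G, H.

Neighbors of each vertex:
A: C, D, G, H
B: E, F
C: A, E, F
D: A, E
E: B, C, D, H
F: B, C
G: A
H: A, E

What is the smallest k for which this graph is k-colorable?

2

C and E are adjacent, so at least 2 colors are needed.
2 colors suffice: color 1 → {A, E, F}; color 2 → {B, C, D, G, H}. No two adjacent vertices share a color.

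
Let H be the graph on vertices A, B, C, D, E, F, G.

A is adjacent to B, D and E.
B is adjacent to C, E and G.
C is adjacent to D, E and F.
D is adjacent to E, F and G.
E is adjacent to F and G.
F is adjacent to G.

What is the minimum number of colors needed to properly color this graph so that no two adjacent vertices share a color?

4

D, E, F, G are pairwise adjacent (a clique of size 4), so at least 4 colors are needed.
A valid assignment using 4 colors: A=3, B=2, C=4, D=2, E=1, F=3, G=4. No two adjacent vertices share a color.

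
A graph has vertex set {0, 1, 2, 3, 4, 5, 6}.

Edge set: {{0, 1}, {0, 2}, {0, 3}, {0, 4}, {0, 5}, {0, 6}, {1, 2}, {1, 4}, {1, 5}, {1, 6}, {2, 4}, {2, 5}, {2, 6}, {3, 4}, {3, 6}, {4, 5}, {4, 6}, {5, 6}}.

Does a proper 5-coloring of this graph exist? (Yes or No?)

No

0, 1, 2, 4, 5, 6 form a clique, so at least 6 colors are needed.
So 5 colors are not enough.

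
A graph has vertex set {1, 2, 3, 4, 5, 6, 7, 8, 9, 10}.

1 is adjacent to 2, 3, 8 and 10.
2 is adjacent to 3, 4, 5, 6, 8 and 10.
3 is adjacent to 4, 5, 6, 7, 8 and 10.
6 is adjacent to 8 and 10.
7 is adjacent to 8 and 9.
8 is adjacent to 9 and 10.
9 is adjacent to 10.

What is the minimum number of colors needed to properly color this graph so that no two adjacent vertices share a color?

5

1, 2, 3, 8, 10 form a clique, so at least 5 colors are needed.
5 colors suffice: color a → {3, 9}; color b → {2, 7}; color c → {4, 5, 8}; color d → {10}; color e → {1, 6}. No two adjacent vertices share a color.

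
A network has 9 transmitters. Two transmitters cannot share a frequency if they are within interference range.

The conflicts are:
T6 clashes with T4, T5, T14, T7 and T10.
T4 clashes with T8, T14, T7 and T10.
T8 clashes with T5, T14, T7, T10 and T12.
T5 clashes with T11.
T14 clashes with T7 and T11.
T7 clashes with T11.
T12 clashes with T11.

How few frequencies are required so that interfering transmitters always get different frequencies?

4

T4, T8, T14, T7 all conflict with each other, so at least 4 frequencies are needed.
4 frequencies suffice: T6=1, T4=2, T8=1, T5=2, T14=4, T7=3, T10=3, T12=2, T11=1. Each listed conflict is separated.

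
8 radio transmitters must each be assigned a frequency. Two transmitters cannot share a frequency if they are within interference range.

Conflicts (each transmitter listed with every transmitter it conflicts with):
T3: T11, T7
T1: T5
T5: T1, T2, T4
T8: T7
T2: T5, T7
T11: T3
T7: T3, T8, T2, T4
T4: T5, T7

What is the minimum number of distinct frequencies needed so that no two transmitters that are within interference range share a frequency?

T2 and T7 conflict, so at least 2 frequencies are needed.
2 frequencies suffice: T3=2, T1=2, T5=1, T8=2, T2=2, T11=1, T7=1, T4=2. No two conflicting transmitters share a frequency.

2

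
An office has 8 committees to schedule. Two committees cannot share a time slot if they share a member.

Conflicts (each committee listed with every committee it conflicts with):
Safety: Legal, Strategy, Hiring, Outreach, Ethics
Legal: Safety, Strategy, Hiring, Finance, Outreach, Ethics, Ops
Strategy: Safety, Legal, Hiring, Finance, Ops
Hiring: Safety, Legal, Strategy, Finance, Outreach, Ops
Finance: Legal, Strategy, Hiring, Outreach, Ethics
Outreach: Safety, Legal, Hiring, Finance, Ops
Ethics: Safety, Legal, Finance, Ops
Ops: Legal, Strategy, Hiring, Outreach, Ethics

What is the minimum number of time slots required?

4

Legal, Hiring, Finance, Outreach are mutually in conflict, so at least 4 time slots are needed.
A valid assignment using 4 time slots: Safety=4, Legal=1, Strategy=3, Hiring=2, Finance=4, Outreach=3, Ethics=2, Ops=4. Each listed conflict is separated.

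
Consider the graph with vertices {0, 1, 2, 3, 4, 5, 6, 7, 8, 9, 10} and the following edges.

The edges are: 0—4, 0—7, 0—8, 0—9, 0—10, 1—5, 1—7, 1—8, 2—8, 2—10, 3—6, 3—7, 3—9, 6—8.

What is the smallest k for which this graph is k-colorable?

The cycle 6-8-0-7-3-6 has odd length 5, so it cannot be 2-colored; at least 3 colors are needed.
3 colors suffice: 0=red, 1=red, 2=red, 3=red, 4=blue, 5=blue, 6=green, 7=blue, 8=blue, 9=blue, 10=blue. Each edge has distinct colors on its endpoints.

3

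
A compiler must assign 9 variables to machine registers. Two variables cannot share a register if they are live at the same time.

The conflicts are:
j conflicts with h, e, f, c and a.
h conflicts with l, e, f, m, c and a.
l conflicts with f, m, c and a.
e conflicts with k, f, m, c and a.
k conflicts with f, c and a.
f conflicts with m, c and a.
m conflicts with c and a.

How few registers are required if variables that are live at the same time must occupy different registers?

h, l, f, m, c are mutually in conflict, so at least 5 registers are needed.
5 registers suffice: j=5, h=3, l=4, e=4, k=3, f=1, m=5, c=2, a=2. No two conflicting variables share a register.

5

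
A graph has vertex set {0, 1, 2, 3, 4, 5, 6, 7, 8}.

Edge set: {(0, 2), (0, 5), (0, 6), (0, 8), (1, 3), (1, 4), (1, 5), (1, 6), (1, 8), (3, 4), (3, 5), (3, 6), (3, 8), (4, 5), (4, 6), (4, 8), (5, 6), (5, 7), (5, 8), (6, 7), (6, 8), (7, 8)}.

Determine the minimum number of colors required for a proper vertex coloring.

1, 3, 4, 5, 6, 8 are pairwise adjacent (a clique of size 6), so at least 6 colors are needed.
6 colors suffice: color red → {2, 8}; color blue → {6}; color green → {5}; color yellow → {0, 3, 7}; color purple → {1}; color orange → {4}. No two adjacent vertices share a color.

6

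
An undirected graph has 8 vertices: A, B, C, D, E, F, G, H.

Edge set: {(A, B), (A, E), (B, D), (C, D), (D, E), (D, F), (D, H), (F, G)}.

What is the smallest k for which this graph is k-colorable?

F and G are adjacent, so at least 2 colors are needed.
2 colors suffice: color 1 → {A, D, G}; color 2 → {B, C, E, F, H}. Each edge has distinct colors on its endpoints.

2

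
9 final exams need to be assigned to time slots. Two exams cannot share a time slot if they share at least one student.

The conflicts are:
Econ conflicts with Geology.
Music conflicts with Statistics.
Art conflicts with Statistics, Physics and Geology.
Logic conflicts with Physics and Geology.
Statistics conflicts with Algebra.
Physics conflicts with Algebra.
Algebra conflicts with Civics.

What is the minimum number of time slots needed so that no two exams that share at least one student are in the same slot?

Logic and Physics conflict, so at least 2 time slots are needed.
A valid assignment using 2 time slots: Econ=1, Music=1, Art=1, Logic=1, Statistics=2, Physics=2, Algebra=1, Civics=2, Geology=2. No two conflicting exams share a time slot.

2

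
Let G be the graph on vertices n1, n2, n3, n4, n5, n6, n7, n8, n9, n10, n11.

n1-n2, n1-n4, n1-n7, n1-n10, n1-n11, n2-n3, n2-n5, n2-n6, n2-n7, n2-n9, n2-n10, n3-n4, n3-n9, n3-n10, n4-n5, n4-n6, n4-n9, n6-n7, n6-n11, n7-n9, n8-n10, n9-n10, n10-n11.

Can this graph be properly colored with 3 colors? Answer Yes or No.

No

n2, n3, n9, n10 are pairwise adjacent (a clique of size 4), so at least 4 colors are needed.
So 3 colors are not enough.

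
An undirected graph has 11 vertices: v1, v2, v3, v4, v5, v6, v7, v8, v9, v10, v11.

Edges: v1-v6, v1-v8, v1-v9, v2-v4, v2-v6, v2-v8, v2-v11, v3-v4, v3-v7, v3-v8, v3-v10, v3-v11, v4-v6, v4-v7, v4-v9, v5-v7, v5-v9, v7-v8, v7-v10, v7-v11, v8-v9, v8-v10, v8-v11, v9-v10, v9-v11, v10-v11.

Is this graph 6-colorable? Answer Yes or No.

Yes

The chromatic number is 5. v3, v7, v8, v10, v11 form a clique, so at least 5 colors are needed.
One proper 5-coloring: v1=4, v2=2, v3=4, v4=1, v5=1, v6=3, v7=2, v8=1, v9=2, v10=5, v11=3.
Since 6 ≥ 5, a proper 6-coloring certainly exists.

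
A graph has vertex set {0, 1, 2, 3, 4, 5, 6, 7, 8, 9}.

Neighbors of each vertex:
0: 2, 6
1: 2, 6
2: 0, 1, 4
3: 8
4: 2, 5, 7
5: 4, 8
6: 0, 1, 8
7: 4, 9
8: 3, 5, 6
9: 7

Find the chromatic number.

2

6 and 8 are adjacent, so at least 2 colors are needed.
One proper 2-coloring: 0=b, 1=b, 2=a, 3=a, 4=b, 5=a, 6=a, 7=a, 8=b, 9=b. Every edge joins two different colors.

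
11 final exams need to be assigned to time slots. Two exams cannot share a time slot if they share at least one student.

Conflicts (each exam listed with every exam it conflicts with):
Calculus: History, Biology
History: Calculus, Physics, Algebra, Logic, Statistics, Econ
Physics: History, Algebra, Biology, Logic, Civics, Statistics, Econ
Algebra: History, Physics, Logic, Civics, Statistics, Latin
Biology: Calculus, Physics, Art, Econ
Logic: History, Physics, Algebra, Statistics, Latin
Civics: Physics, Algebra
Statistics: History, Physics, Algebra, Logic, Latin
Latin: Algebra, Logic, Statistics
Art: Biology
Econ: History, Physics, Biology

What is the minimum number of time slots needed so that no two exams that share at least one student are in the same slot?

5

History, Physics, Algebra, Logic, Statistics all conflict with each other, so at least 5 time slots are needed.
5 time slots suffice: time slot 1 → {Calculus, Physics, Latin, Art}; time slot 2 → {Algebra, Biology}; time slot 3 → {History, Civics}; time slot 4 → {Logic, Econ}; time slot 5 → {Statistics}. Every pair that conflicts lands in different time slots.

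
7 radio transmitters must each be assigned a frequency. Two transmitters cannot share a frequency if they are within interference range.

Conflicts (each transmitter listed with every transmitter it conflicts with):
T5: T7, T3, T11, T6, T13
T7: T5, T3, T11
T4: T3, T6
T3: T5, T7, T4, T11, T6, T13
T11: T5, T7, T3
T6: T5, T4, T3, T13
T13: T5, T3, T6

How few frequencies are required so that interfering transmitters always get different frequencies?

4

T5, T7, T3, T11 all conflict with each other, so at least 4 frequencies are needed.
4 frequencies suffice: T5=2, T7=4, T4=2, T3=1, T11=3, T6=3, T13=4. Each listed conflict is separated.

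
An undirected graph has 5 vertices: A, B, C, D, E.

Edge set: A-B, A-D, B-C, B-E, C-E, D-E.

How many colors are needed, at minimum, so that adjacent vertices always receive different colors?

B, C, E are pairwise adjacent, so at least 3 colors are needed.
3 colors suffice: color 1 → {B, D}; color 2 → {A, E}; color 3 → {C}. No two adjacent vertices share a color.

3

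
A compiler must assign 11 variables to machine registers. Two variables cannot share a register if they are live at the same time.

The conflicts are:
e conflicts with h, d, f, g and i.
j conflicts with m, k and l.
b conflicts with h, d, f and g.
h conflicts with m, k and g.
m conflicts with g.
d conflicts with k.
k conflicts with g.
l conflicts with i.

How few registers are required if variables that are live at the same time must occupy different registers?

e, h, g all conflict with each other, so at least 3 registers are needed.
Using 3 registers: e=2, j=1, b=2, h=3, m=2, d=1, k=2, l=2, f=1, g=1, i=1. Every pair that conflicts lands in different registers.

3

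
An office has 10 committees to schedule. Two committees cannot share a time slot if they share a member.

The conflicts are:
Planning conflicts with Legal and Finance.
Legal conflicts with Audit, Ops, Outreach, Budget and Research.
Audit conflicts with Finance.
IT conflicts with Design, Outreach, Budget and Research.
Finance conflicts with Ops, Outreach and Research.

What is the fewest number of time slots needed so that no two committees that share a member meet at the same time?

Legal and Ops conflict, so at least 2 time slots are needed.
Using 2 time slots: Planning=2, Legal=1, Audit=2, IT=1, Design=2, Finance=1, Ops=2, Outreach=2, Budget=2, Research=2. Each listed conflict is separated.

2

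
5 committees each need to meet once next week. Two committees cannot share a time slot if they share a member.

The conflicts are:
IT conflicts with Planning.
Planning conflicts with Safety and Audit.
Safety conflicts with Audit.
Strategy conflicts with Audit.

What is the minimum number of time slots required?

Planning, Safety, Audit all conflict with each other, so at least 3 time slots are needed.
3 time slots suffice: time slot 1 → {Planning, Strategy}; time slot 2 → {IT, Audit}; time slot 3 → {Safety}. No two conflicting committees share a time slot.

3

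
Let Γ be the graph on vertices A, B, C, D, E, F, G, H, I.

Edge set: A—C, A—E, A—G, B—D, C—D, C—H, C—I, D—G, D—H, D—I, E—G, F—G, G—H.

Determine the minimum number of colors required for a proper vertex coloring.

A, E, G are pairwise adjacent, so at least 3 colors are needed.
3 colors suffice: color 1 → {A, D, F}; color 2 → {B, C, G}; color 3 → {E, H, I}. Every edge joins two different colors.

3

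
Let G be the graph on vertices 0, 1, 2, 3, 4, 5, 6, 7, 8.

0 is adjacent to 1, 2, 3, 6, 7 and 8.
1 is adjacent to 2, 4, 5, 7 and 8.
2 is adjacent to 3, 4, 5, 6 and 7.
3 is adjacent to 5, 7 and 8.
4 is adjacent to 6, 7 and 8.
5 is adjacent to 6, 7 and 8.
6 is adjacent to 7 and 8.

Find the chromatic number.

4

1, 2, 5, 7 form a clique, so at least 4 colors are needed.
One proper 4-coloring: 0=green, 1=yellow, 2=red, 3=yellow, 4=green, 5=green, 6=yellow, 7=blue, 8=red. No two adjacent vertices share a color.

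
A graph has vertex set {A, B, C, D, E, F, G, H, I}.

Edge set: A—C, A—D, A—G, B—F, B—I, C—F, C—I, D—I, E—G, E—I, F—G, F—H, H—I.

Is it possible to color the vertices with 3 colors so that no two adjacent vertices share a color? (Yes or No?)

Yes

The chromatic number is 3. The cycle B-F-G-E-I-B has odd length 5, so it cannot be 2-colored; at least 3 colors are needed.
3 colors suffice: color red → {A, F, I}; color blue → {B, C, D, G, H}; color green → {E}.
That is already a proper 3-coloring.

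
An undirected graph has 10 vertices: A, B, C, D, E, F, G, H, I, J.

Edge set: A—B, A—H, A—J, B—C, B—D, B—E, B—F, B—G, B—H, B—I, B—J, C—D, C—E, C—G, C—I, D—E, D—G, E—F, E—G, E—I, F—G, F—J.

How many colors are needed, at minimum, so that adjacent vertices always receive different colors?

5

B, C, D, E, G are pairwise adjacent (a clique of size 5), so at least 5 colors are needed.
5 colors suffice: A=3, B=1, C=3, D=5, E=2, F=3, G=4, H=2, I=4, J=2. Each edge has distinct colors on its endpoints.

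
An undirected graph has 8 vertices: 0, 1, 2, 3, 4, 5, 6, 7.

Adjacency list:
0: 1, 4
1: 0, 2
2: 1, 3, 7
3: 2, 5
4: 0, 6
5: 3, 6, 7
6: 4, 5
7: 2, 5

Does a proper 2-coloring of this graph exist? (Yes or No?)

No

The cycle 2-7-5-6-4-0-1-2 has odd length 7, so it cannot be 2-colored; at least 3 colors are needed.
So 2 colors are not enough.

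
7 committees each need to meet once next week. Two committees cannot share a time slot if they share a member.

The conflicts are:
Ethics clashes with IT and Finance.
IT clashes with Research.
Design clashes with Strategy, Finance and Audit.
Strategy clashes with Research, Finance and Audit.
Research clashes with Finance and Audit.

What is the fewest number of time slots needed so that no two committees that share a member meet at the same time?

Strategy, Research, Finance all conflict with each other, so at least 3 time slots are needed.
Using 3 time slots: Ethics=1, IT=2, Design=1, Strategy=3, Research=1, Finance=2, Audit=2. Each listed conflict is separated.

3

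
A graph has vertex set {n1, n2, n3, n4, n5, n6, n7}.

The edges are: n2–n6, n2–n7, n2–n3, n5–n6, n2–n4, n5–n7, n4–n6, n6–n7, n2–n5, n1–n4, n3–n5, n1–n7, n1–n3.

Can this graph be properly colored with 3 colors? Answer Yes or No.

No

n2, n5, n6, n7 are mutually adjacent (a clique of size 4), so at least 4 colors are needed.
So 3 colors are not enough.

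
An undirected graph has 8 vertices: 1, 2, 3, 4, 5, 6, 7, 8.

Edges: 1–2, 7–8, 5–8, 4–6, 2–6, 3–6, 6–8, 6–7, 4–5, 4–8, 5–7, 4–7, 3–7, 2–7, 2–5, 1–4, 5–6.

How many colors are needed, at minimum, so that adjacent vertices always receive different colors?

5

4, 5, 6, 7, 8 are mutually adjacent (a clique of size 5), so at least 5 colors are needed.
5 colors suffice: 1=a, 2=c, 3=c, 4=c, 5=d, 6=b, 7=a, 8=e. No two adjacent vertices share a color.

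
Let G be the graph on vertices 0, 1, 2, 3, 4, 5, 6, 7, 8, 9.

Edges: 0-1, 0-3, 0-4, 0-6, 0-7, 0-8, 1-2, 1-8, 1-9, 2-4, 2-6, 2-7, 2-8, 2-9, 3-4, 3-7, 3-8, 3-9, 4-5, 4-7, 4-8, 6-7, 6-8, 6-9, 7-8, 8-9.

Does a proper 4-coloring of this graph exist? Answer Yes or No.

0, 3, 4, 7, 8 are pairwise adjacent (a clique of size 5), so at least 5 colors are needed.
So 4 colors are not enough.

No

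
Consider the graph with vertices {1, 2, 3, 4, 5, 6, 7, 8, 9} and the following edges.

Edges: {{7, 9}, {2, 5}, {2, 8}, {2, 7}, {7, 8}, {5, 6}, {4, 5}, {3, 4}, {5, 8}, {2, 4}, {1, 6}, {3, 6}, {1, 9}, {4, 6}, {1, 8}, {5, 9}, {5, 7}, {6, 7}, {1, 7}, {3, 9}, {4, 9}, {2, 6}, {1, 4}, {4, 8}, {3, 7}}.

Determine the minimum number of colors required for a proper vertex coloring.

2, 4, 5, 6 form a clique, so at least 4 colors are needed.
4 colors suffice: 1=blue, 2=yellow, 3=blue, 4=red, 5=blue, 6=green, 7=red, 8=green, 9=green. Each edge has distinct colors on its endpoints.

4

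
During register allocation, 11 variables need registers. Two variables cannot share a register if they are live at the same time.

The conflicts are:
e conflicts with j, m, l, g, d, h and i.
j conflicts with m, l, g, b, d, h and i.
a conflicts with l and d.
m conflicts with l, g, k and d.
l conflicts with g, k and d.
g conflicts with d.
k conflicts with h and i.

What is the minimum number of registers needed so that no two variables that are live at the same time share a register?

6

e, j, m, l, g, d pairwise conflict, so at least 6 registers are needed.
6 registers suffice: register 1 → {j, a, k}; register 2 → {e, b}; register 3 → {l, h, i}; register 4 → {m}; register 5 → {d}; register 6 → {g}. Every pair that conflicts lands in different registers.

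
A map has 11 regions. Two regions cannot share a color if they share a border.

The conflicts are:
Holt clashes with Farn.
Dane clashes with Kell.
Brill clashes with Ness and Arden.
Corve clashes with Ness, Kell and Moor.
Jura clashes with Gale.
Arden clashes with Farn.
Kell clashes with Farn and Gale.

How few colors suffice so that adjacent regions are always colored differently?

2

Arden and Farn conflict, so at least 2 colors are needed.
2 colors suffice: color 1 → {Holt, Ness, Jura, Arden, Kell, Moor}; color 2 → {Dane, Brill, Corve, Farn, Gale}. Each listed conflict is separated.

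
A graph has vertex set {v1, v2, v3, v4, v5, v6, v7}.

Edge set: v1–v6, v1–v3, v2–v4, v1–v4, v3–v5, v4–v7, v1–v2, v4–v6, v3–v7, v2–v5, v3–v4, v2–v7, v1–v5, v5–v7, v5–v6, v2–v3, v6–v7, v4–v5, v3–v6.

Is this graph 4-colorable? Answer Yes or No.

No

v3, v4, v5, v6, v7 are mutually adjacent (a clique of size 5), so at least 5 colors are needed.
So 4 colors are not enough.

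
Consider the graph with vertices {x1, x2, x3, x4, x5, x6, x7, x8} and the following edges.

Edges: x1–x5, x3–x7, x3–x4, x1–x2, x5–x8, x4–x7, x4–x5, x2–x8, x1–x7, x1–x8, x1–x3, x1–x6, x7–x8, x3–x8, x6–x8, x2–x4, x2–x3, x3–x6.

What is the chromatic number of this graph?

4

x1, x3, x6, x8 form a clique, so at least 4 colors are needed.
A valid assignment using 4 colors: x1=R, x2=Y, x3=G, x4=R, x5=G, x6=Y, x7=Y, x8=B. No two adjacent vertices share a color.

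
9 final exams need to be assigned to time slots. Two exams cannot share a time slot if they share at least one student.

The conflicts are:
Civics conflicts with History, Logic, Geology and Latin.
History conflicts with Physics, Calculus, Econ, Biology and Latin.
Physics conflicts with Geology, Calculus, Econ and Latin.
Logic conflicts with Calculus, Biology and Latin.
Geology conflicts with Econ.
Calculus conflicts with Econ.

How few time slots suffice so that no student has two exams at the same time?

4

History, Physics, Calculus, Econ all conflict with each other, so at least 4 time slots are needed.
4 time slots suffice: time slot 1 → {History, Logic, Geology}; time slot 2 → {Civics, Physics, Biology}; time slot 3 → {Econ, Latin}; time slot 4 → {Calculus}. Every pair that conflicts lands in different time slots.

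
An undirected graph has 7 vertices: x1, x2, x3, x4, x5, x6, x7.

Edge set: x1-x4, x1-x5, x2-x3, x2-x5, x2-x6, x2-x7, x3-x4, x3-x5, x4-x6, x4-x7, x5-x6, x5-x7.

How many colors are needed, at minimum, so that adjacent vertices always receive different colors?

3

x2, x5, x6 are mutually adjacent, so at least 3 colors are needed.
3 colors suffice: color 1 → {x4, x5}; color 2 → {x1, x2}; color 3 → {x3, x6, x7}. No two adjacent vertices share a color.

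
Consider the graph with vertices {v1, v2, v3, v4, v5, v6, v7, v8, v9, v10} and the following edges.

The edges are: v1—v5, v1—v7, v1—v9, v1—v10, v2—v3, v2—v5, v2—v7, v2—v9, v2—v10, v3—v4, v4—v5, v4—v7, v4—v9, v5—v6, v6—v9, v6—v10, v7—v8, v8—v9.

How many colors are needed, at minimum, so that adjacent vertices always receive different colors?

2

v1 and v7 are adjacent, so at least 2 colors are needed.
One proper 2-coloring: v1=2, v2=2, v3=1, v4=2, v5=1, v6=2, v7=1, v8=2, v9=1, v10=1. Every edge joins two different colors.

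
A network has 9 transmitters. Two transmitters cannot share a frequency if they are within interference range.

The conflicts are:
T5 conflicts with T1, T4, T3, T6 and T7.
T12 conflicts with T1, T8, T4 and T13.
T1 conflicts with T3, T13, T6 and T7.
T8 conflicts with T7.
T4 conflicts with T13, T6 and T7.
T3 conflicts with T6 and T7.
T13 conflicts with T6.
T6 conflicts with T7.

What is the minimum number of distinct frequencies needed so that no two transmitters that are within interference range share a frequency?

5

T5, T1, T3, T6, T7 pairwise conflict, so at least 5 frequencies are needed.
5 frequencies suffice: T5=4, T12=1, T1=3, T8=3, T4=3, T3=5, T13=2, T6=1, T7=2. No two conflicting transmitters share a frequency.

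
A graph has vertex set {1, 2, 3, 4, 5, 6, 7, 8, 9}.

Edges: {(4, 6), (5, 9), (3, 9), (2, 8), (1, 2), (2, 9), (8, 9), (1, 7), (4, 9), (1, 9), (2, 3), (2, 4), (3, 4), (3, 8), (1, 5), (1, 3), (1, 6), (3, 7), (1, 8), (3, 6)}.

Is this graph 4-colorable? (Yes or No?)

1, 2, 3, 8, 9 are pairwise adjacent (a clique of size 5), so at least 5 colors are needed.
So 4 colors are not enough.

No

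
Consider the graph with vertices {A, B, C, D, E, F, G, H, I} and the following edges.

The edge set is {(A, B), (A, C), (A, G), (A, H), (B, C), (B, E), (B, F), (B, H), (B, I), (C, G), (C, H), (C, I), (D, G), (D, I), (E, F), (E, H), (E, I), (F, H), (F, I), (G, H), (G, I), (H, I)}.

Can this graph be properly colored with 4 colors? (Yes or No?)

B, E, F, H, I are pairwise adjacent (a clique of size 5), so at least 5 colors are needed.
So 4 colors are not enough.

No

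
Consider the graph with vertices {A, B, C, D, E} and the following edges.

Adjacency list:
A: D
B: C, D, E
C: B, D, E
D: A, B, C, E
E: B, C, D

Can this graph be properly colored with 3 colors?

B, C, D, E are mutually adjacent (a clique of size 4), so at least 4 colors are needed.
So 3 colors are not enough.

No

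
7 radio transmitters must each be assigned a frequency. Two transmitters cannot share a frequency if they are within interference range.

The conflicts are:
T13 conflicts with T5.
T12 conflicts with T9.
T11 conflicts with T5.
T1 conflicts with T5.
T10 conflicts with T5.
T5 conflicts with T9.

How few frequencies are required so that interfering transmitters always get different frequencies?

T1 and T5 conflict, so at least 2 frequencies are needed.
2 frequencies suffice: T13=2, T12=1, T11=2, T1=2, T10=2, T5=1, T9=2. No two conflicting transmitters share a frequency.

2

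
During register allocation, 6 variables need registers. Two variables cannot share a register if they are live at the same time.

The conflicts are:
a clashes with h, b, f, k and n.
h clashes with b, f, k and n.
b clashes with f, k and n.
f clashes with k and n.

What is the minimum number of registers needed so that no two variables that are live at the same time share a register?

5

a, h, b, f, k are mutually in conflict, so at least 5 registers are needed.
A valid assignment using 5 registers: a=3, h=2, b=4, f=1, k=5, n=5. No two conflicting variables share a register.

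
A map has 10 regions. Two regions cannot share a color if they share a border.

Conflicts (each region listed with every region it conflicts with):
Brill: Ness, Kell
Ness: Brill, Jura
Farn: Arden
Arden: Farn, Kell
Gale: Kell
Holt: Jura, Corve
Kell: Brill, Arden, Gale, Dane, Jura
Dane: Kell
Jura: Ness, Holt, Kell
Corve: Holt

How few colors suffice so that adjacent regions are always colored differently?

Holt and Corve conflict, so at least 2 colors are needed.
2 colors suffice: color 1 → {Ness, Farn, Holt, Kell}; color 2 → {Brill, Arden, Gale, Dane, Jura, Corve}. No two conflicting regions share a color.

2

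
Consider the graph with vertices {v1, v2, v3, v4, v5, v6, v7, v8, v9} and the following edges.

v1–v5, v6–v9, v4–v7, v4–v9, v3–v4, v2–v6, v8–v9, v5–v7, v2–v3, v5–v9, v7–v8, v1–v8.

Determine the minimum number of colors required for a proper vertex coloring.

3

The cycle v2-v6-v9-v4-v3-v2 has odd length 5, so it cannot be 2-colored; at least 3 colors are needed.
3 colors suffice: color 1 → {v1, v3, v7, v9}; color 2 → {v4, v5, v6, v8}; color 3 → {v2}. Each edge has distinct colors on its endpoints.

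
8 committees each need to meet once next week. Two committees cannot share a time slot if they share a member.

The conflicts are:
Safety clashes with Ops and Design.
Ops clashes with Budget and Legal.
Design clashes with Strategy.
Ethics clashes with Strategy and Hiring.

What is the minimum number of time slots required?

2

Ethics and Strategy conflict, so at least 2 time slots are needed.
2 time slots suffice: time slot 1 → {Ops, Design, Ethics}; time slot 2 → {Safety, Budget, Legal, Strategy, Hiring}. No two conflicting committees share a time slot.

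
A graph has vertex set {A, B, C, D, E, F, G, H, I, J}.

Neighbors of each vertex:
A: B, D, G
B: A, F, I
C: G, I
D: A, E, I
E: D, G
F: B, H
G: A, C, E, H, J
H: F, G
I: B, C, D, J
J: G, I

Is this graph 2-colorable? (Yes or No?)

The cycle B-F-H-G-A-B has odd length 5, so it cannot be 2-colored; at least 3 colors are needed.
So 2 colors are not enough.

No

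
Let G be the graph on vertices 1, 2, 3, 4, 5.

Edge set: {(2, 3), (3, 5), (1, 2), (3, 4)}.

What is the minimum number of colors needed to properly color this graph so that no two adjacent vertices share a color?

2 and 3 are adjacent, so at least 2 colors are needed.
2 colors suffice: 1=a, 2=b, 3=a, 4=b, 5=b. Every edge joins two different colors.

2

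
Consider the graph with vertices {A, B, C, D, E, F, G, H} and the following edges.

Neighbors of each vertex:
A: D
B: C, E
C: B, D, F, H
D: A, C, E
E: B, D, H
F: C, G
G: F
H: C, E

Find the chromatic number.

2

A and D are adjacent, so at least 2 colors are needed.
One proper 2-coloring: A=1, B=2, C=1, D=2, E=1, F=2, G=1, H=2. Each edge has distinct colors on its endpoints.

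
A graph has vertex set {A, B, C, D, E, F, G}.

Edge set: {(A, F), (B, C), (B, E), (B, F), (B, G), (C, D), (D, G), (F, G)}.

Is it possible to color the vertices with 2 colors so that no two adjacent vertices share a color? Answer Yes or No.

B, F, G are mutually adjacent, so at least 3 colors are needed.
So 2 colors are not enough.

No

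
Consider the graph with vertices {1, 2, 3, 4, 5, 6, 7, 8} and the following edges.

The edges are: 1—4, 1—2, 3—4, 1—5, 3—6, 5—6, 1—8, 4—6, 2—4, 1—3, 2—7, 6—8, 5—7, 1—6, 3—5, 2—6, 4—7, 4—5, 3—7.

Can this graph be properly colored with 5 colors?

The chromatic number is 5. 1, 3, 4, 5, 6 are mutually adjacent (a clique of size 5), so at least 5 colors are needed.
5 colors suffice: 1=b, 2=d, 3=e, 4=c, 5=d, 6=a, 7=a, 8=c.
That is already a proper 5-coloring.

Yes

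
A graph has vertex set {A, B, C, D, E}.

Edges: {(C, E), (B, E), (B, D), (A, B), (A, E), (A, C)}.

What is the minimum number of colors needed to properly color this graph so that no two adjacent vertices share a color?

A, C, E are mutually adjacent, so at least 3 colors are needed.
A valid assignment using 3 colors: A=2, B=3, C=3, D=1, E=1. Each edge has distinct colors on its endpoints.

3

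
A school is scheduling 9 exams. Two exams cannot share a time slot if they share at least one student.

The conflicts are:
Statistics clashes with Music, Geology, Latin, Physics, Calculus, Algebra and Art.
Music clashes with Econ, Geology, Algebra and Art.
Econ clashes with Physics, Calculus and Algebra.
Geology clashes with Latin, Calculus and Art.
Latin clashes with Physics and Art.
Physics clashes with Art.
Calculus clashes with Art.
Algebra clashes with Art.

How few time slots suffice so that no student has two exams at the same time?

Statistics, Music, Algebra, Art all conflict with each other, so at least 4 time slots are needed.
4 time slots suffice: time slot 1 → {Econ, Art}; time slot 2 → {Statistics}; time slot 3 → {Music, Latin, Calculus}; time slot 4 → {Geology, Physics, Algebra}. No two conflicting exams share a time slot.

4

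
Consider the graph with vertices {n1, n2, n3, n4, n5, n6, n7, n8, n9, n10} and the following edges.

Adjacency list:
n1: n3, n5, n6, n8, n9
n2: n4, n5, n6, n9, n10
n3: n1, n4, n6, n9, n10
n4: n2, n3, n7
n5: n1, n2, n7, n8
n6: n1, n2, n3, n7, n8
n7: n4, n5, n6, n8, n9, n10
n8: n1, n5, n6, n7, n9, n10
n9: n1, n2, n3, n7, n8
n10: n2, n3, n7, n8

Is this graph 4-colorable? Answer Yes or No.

The chromatic number is 3. n6, n7, n8 are mutually adjacent, so at least 3 colors are needed.
3 colors suffice: n1=red, n2=red, n3=blue, n4=green, n5=green, n6=green, n7=red, n8=blue, n9=green, n10=green.
Since 4 ≥ 3, a proper 4-coloring certainly exists.

Yes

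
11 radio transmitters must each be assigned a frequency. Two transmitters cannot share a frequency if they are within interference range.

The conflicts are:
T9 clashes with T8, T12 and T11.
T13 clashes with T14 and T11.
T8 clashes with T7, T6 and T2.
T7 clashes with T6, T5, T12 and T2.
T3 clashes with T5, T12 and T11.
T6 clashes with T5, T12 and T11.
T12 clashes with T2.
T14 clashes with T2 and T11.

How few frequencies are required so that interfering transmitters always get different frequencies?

T7, T6, T5 pairwise conflict, so at least 3 frequencies are needed.
3 frequencies suffice: T9=1, T13=1, T8=3, T7=2, T3=1, T6=1, T5=3, T12=3, T14=3, T2=1, T11=2. Every pair that conflicts lands in different frequencies.

3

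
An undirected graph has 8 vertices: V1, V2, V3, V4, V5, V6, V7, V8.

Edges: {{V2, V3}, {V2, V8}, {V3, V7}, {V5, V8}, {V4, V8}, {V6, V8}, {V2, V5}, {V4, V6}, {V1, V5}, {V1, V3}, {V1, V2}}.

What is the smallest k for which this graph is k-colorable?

3

V2, V5, V8 are mutually adjacent, so at least 3 colors are needed.
One proper 3-coloring: V1=1, V2=2, V3=3, V4=2, V5=3, V6=3, V7=1, V8=1. No two adjacent vertices share a color.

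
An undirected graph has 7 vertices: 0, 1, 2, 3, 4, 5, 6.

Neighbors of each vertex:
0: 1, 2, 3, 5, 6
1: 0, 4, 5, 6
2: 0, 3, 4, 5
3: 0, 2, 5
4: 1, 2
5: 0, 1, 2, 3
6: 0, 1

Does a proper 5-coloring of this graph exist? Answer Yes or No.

Yes

The chromatic number is 4. 0, 2, 3, 5 are pairwise adjacent (a clique of size 4), so at least 4 colors are needed.
A valid assignment using 4 colors: 0=red, 1=blue, 2=blue, 3=yellow, 4=red, 5=green, 6=green.
Since 5 ≥ 4, a proper 5-coloring certainly exists.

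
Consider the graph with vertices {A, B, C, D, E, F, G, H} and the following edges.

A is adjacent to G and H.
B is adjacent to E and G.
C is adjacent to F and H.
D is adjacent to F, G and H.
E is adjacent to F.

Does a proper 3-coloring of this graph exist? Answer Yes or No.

Yes

The chromatic number is 3. The cycle E-B-G-D-F-E has odd length 5, so it cannot be 2-colored; at least 3 colors are needed.
One proper 3-coloring: A=blue, B=green, C=blue, D=blue, E=blue, F=red, G=red, H=red.
That is already a proper 3-coloring.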